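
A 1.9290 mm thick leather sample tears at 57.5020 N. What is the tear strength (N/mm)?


Formula: Tear strength = force / thickness
Substituting: Tear strength = 57.5020 / 1.9290
Result: 29.8092 N/mm


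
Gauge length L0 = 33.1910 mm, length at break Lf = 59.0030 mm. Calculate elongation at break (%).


Formula: Elongation = (Lf - L0) / L0 * 100
Substituting: Elongation = (59.0030 - 33.1910) / 33.1910 * 100
Result: 77.7681 %


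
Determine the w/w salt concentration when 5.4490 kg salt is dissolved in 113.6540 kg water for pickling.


Formula: Conc = salt / (water + salt) * 100
Substituting: Conc = 5.4490 / (113.6540 + 5.4490) * 100
Result: 4.5750 %


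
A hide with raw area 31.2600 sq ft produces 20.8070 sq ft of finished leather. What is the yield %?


Formula: Yield = finished / raw * 100
Substituting: Yield = 20.8070 / 31.2600 * 100
Result: 66.5611 %


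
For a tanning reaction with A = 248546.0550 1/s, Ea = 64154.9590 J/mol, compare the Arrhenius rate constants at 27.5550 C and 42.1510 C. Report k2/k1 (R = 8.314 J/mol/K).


T1 = 27.5550 + 273.15 = 300.7050 K; T2 = 42.1510 + 273.15 = 315.3010 K
k1 = A * exp(-Ea/(R*T1)) = 248546.0550 * exp(-64154.9590/(8.314*300.7050)) = 1.7817e-06 1/s
k2 = A * exp(-Ea/(R*T2)) = 248546.0550 * exp(-64154.9590/(8.314*315.3010)) = 5.8443e-06 1/s
k2/k1 = 5.8443e-06 / 1.7817e-06 = 3.2803


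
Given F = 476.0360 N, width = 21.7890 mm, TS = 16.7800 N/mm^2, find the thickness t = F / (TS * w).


Formula: t = F / (TS * w)
Substituting: t = 476.0360 / (16.7800 * 21.7890)
Result: 1.3020 mm


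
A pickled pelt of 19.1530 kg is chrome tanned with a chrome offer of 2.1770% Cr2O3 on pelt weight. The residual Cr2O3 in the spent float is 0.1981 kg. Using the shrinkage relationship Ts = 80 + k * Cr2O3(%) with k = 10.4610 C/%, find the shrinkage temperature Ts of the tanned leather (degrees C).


Offered = pelt * offer_pct / 100 = 19.1530 * 2.1770 / 100 = 0.4170 kg
Uptake = offered - residual = 0.4170 - 0.1981 = 0.2189 kg
Cr2O3% on pelt = uptake / pelt * 100 = 0.2189 / 19.1530 * 100 = 1.1427 %
Ts = 80 + k * Cr2O3% = 80 + 10.4610 * 1.1427 = 91.9538 C


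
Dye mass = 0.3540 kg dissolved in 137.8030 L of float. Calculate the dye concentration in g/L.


Formula: Conc = dye_mass(kg) / volume(L) * 1000
Substituting: Conc = 0.3540 / 137.8030 * 1000
Result: 2.5689 g/L


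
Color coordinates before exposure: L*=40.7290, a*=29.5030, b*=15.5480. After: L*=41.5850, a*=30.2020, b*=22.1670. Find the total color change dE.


dL = 0.8560, da = 0.6990, db = 6.6190
dE = sqrt(0.8560^2 + 0.6990^2 + 6.6190^2) = 6.7106


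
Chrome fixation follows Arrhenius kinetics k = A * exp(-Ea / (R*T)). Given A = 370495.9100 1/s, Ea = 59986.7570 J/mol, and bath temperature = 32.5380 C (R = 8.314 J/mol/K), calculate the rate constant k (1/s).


T_K = T_C + 273.15 = 32.5380 + 273.15 = 305.6880 K
exponent = -Ea / (R * T_K) = -59986.7570 / (8.314 * 305.6880) = -23.6030
k = A * exp(exponent) = 370495.9100 * exp(-23.6030) = 2.0803e-05 1/s


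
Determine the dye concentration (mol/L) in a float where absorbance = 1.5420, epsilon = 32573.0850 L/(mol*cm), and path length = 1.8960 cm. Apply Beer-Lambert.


Formula: c = A / (epsilon * l)
Substituting: c = 1.5420 / (32573.0850 * 1.8960)
Result: 2.4968e-05 mol/L


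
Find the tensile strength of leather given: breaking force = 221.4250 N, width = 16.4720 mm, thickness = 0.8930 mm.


Formula: TS = force / (width * thickness)
Substituting: TS = 221.4250 / (16.4720 * 0.8930)
Result: 15.0532 N/mm^2


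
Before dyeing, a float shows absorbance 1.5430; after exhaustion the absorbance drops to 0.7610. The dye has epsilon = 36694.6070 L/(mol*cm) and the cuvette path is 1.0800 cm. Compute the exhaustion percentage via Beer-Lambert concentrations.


c_initial = A_i / (epsilon * l) = 1.5430 / (36694.6070 * 1.0800) = 3.8935e-05 mol/L
c_final = A_f / (epsilon * l) = 0.7610 / (36694.6070 * 1.0800) = 1.9203e-05 mol/L
Exhaustion = (c_initial - c_final) / c_initial * 100 = (3.8935e-05 - 1.9203e-05) / 3.8935e-05 * 100 = 50.6805 %


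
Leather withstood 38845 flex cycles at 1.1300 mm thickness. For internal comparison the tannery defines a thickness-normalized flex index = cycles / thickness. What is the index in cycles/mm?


Formula: Index = cycles / thickness
Substituting: Index = 38845 / 1.1300
Result: 34376.1062 cycles/mm


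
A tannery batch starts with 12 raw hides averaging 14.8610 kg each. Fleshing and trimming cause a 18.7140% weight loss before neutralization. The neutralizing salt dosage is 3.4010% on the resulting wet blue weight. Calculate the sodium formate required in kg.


Total_raw = N * avg_wt = 12 * 14.8610 = 178.3320 kg
Substrate = Total_raw * (1 - loss/100) = 178.3320 * (1 - 18.7140/100) = 144.9589 kg
Neutralizer = Substrate * pct / 100 = 144.9589 * 3.4010 / 100 = 4.9301 kg


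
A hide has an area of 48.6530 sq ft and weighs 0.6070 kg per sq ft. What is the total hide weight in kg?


Formula: Weight = area * weight_per_sqft
Substituting: Weight = 48.6530 * 0.6070
Result: 29.5324 kg


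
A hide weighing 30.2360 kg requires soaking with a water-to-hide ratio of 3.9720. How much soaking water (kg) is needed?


Formula: Water = hide_weight * ratio
Substituting: Water = 30.2360 * 3.9720
Result: 120.0974 kg


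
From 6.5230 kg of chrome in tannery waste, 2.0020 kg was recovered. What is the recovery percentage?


Formula: Recovery = recovered / input * 100
Substituting: Recovery = 2.0020 / 6.5230 * 100
Result: 30.6914 %


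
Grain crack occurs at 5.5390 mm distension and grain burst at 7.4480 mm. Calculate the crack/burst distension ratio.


Formula: Ratio = crack / burst
Substituting: Ratio = 5.5390 / 7.4480
Result: 0.7437


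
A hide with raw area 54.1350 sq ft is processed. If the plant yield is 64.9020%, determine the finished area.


Formula: finished = raw * yield / 100
Substituting: finished = 54.1350 * 64.9020 / 100
Result: 35.1347 sq ft


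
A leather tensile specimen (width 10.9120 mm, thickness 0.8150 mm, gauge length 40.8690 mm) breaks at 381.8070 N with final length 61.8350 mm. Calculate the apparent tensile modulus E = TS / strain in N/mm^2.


TS = F / (w * t) = 381.8070 / (10.9120 * 0.8150) = 42.9321 N/mm^2
strain = (Lf - L0) / L0 = (61.8350 - 40.8690) / 40.8690 = 0.5130
E = TS / strain = 42.9321 / 0.5130 = 83.6875 N/mm^2


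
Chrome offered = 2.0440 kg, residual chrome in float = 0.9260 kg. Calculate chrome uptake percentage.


Formula: Uptake = (offered - residual) / offered * 100
Substituting: Uptake = (2.0440 - 0.9260) / 2.0440 * 100
Result: 54.6967 %


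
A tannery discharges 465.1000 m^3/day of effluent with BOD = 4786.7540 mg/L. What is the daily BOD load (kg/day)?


Formula: BOD_load = volume * conc / 1000
Substituting: BOD_load = 465.1000 * 4786.7540 / 1000
Result: 2226.3193 kg/day


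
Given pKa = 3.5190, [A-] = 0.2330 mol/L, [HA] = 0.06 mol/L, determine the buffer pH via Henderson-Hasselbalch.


ratio = [A-] / [HA] = 0.2330 / 0.06 = 3.8833
log10(ratio) = 0.5892
pH = pKa + log10(ratio) = 3.5190 + 0.5892 = 4.1082


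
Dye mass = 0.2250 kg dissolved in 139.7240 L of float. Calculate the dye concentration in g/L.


Formula: Conc = dye_mass(kg) / volume(L) * 1000
Substituting: Conc = 0.2250 / 139.7240 * 1000
Result: 1.6103 g/L


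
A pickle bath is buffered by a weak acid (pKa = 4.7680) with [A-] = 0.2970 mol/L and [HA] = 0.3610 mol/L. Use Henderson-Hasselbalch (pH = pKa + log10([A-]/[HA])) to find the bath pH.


ratio = [A-] / [HA] = 0.2970 / 0.3610 = 0.8227
log10(ratio) = -0.0847508
pH = pKa + log10(ratio) = 4.7680 - 0.0847508 = 4.6832


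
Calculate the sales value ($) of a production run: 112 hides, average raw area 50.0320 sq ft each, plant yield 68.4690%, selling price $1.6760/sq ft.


Raw_total = N * avg_area = 112 * 50.0320 = 5603.5840 sq ft
Finished = Raw_total * yield / 100 = 5603.5840 * 68.4690 / 100 = 3836.7179 sq ft
Value = Finished * price = 3836.7179 * 1.6760 = 6430.3392 $


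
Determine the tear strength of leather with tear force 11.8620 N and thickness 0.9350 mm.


Formula: Tear strength = force / thickness
Substituting: Tear strength = 11.8620 / 0.9350
Result: 12.6866 N/mm


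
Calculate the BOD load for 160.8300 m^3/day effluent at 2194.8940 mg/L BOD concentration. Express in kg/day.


Formula: BOD_load = volume * conc / 1000
Substituting: BOD_load = 160.8300 * 2194.8940 / 1000
Result: 353.0048 kg/day


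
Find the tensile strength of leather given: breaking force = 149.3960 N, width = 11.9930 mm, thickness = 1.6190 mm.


Formula: TS = force / (width * thickness)
Substituting: TS = 149.3960 / (11.9930 * 1.6190)
Result: 7.6942 N/mm^2


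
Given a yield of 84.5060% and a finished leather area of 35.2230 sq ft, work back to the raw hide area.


Formula: raw = finished * 100 / yield
Substituting: raw = 35.2230 * 100 / 84.5060
Result: 41.6811 sq ft


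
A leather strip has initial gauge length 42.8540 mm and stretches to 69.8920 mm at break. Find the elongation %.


Formula: Elongation = (Lf - L0) / L0 * 100
Substituting: Elongation = (69.8920 - 42.8540) / 42.8540 * 100
Result: 63.0933 %


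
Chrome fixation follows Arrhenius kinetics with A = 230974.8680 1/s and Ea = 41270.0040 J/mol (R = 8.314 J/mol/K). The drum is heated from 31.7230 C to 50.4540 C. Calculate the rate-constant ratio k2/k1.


T1 = 31.7230 + 273.15 = 304.8730 K; T2 = 50.4540 + 273.15 = 323.6040 K
k1 = A * exp(-Ea/(R*T1)) = 230974.8680 * exp(-41270.0040/(8.314*304.8730)) = 0.0196073 1/s
k2 = A * exp(-Ea/(R*T2)) = 230974.8680 * exp(-41270.0040/(8.314*323.6040)) = 0.0503169 1/s
k2/k1 = 0.0503169 / 0.0196073 = 2.5662


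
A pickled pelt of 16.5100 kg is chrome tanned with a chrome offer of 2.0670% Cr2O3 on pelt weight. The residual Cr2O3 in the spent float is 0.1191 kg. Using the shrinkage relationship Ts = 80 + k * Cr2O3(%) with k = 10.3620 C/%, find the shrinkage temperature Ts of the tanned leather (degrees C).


Offered = pelt * offer_pct / 100 = 16.5100 * 2.0670 / 100 = 0.3413 kg
Uptake = offered - residual = 0.3413 - 0.1191 = 0.2222 kg
Cr2O3% on pelt = uptake / pelt * 100 = 0.2222 / 16.5100 * 100 = 1.3456 %
Ts = 80 + k * Cr2O3% = 80 + 10.3620 * 1.3456 = 93.9433 C


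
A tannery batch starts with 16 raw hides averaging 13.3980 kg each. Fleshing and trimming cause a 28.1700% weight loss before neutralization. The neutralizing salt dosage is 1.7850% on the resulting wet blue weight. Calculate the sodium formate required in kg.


Total_raw = N * avg_wt = 16 * 13.3980 = 214.3680 kg
Substrate = Total_raw * (1 - loss/100) = 214.3680 * (1 - 28.1700/100) = 153.9805 kg
Neutralizer = Substrate * pct / 100 = 153.9805 * 1.7850 / 100 = 2.7486 kg


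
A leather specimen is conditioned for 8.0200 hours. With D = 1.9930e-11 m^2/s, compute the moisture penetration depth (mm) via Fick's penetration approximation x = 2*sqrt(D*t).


t = 8.0200 hr * 3600 = 28872.0000 s
D * t = 1.9930e-11 * 28872.0000 = 5.7542e-07
x = 2 * sqrt(D*t) = 2 * sqrt(5.7542e-07) = 0.00151713 m = 1.5171 mm


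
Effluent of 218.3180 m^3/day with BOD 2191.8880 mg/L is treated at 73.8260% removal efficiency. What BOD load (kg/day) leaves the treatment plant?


Load_in = volume * conc / 1000 = 218.3180 * 2191.8880 / 1000 = 478.5286 kg/day
Removed = Load_in * eff / 100 = 478.5286 * 73.8260 / 100 = 353.2785 kg/day
Load_out = Load_in - Removed = 478.5286 - 353.2785 = 125.2501 kg/day


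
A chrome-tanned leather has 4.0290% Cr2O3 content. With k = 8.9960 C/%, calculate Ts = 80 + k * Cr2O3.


Formula: Ts = 80 + k * Cr2O3
Substituting: Ts = 80 + 8.9960 * 4.0290
Result: 116.2449 C


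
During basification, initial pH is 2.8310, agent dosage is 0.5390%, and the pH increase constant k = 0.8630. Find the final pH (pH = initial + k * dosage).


Formula: pH_final = pH_initial + k * base_pct
Substituting: pH_final = 2.8310 + 0.8630 * 0.5390
Result: 3.2962


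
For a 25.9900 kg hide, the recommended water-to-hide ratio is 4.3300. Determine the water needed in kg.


Formula: Water = hide_weight * ratio
Substituting: Water = 25.9900 * 4.3300
Result: 112.5367 kg


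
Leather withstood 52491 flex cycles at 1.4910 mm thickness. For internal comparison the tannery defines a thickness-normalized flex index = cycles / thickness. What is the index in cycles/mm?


Formula: Index = cycles / thickness
Substituting: Index = 52491 / 1.4910
Result: 35205.2314 cycles/mm


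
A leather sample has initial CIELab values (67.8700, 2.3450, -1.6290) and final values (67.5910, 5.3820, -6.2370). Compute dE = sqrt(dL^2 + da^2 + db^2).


dL = -0.2790, da = 3.0370, db = -4.6080
dE = sqrt((-0.2790)^2 + 3.0370^2 + (-4.6080)^2) = 5.5258


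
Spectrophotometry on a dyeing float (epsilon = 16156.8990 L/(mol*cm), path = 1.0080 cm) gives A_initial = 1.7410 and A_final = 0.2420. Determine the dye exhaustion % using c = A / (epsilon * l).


c_initial = A_i / (epsilon * l) = 1.7410 / (16156.8990 * 1.0080) = 1.0690e-04 mol/L
c_final = A_f / (epsilon * l) = 0.2420 / (16156.8990 * 1.0080) = 1.4859e-05 mol/L
Exhaustion = (c_initial - c_final) / c_initial * 100 = (1.0690e-04 - 1.4859e-05) / 1.0690e-04 * 100 = 86.0999 %


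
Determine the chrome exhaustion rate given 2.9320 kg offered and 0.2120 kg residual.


Formula: Uptake = (offered - residual) / offered * 100
Substituting: Uptake = (2.9320 - 0.2120) / 2.9320 * 100
Result: 92.7694 %


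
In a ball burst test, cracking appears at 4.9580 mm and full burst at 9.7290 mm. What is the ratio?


Formula: Ratio = crack / burst
Substituting: Ratio = 4.9580 / 9.7290
Result: 0.5096


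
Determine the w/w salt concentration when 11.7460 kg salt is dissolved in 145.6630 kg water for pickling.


Formula: Conc = salt / (water + salt) * 100
Substituting: Conc = 11.7460 / (145.6630 + 11.7460) * 100
Result: 7.4621 %


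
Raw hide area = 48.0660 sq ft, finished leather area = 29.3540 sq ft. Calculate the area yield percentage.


Formula: Yield = finished / raw * 100
Substituting: Yield = 29.3540 / 48.0660 * 100
Result: 61.0702 %


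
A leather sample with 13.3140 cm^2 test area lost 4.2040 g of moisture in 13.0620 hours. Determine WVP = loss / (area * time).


Formula: WVP = loss / (area * time)
Substituting: WVP = 4.2040 / (13.3140 * 13.0620)
Result: 0.0241738 g/(cm^2*hr)


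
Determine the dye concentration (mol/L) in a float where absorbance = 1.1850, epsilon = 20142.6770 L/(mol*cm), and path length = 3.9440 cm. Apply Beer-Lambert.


Formula: c = A / (epsilon * l)
Substituting: c = 1.1850 / (20142.6770 * 3.9440)
Result: 1.4916e-05 mol/L


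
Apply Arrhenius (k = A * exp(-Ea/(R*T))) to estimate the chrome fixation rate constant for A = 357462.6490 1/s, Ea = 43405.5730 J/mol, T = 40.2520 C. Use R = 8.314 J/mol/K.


T_K = T_C + 273.15 = 40.2520 + 273.15 = 313.4020 K
exponent = -Ea / (R * T_K) = -43405.5730 / (8.314 * 313.4020) = -16.6584
k = A * exp(exponent) = 357462.6490 * exp(-16.6584) = 0.0208244 1/s


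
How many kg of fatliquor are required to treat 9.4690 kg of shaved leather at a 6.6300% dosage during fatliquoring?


Formula: Fat = substrate * pct / 100
Substituting: Fat = 9.4690 * 6.6300 / 100
Result: 0.6278 kg


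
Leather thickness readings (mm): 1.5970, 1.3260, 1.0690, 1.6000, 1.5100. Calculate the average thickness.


Formula: Average = sum / n
Substituting: Average = 7.1020 / 5
Result: 1.4204 mm


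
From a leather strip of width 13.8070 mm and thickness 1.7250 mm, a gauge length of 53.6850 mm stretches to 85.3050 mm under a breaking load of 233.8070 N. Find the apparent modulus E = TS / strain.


TS = F / (w * t) = 233.8070 / (13.8070 * 1.7250) = 9.8168 N/mm^2
strain = (Lf - L0) / L0 = (85.3050 - 53.6850) / 53.6850 = 0.5890
E = TS / strain = 9.8168 / 0.5890 = 16.6671 N/mm^2


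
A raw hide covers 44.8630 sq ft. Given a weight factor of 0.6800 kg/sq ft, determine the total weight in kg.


Formula: Weight = area * weight_per_sqft
Substituting: Weight = 44.8630 * 0.6800
Result: 30.5068 kg


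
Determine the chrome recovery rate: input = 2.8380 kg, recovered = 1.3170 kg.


Formula: Recovery = recovered / input * 100
Substituting: Recovery = 1.3170 / 2.8380 * 100
Result: 46.4059 %


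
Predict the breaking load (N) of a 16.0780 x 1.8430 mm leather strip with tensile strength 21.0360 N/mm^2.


Formula: F = TS * w * t
Substituting: F = 21.0360 * 16.0780 * 1.8430
Result: 623.3336 N


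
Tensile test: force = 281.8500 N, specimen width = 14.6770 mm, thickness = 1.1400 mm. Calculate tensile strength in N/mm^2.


Formula: TS = force / (width * thickness)
Substituting: TS = 281.8500 / (14.6770 * 1.1400)
Result: 16.8452 N/mm^2


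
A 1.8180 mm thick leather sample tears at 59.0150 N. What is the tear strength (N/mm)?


Formula: Tear strength = force / thickness
Substituting: Tear strength = 59.0150 / 1.8180
Result: 32.4615 N/mm


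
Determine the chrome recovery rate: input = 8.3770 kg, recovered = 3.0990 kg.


Formula: Recovery = recovered / input * 100
Substituting: Recovery = 3.0990 / 8.3770 * 100
Result: 36.9942 %


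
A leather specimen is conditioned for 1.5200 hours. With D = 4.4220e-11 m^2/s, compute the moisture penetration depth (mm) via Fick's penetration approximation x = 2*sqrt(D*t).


t = 1.5200 hr * 3600 = 5472.0000 s
D * t = 4.4220e-11 * 5472.0000 = 2.4197e-07
x = 2 * sqrt(D*t) = 2 * sqrt(2.4197e-07) = 9.8381e-04 m = 0.9838 mm


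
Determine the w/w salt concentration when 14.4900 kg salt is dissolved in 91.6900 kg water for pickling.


Formula: Conc = salt / (water + salt) * 100
Substituting: Conc = 14.4900 / (91.6900 + 14.4900) * 100
Result: 13.6466 %


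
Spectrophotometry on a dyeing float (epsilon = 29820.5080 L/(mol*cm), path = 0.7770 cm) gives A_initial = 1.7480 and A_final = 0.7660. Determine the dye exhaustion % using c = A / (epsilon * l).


c_initial = A_i / (epsilon * l) = 1.7480 / (29820.5080 * 0.7770) = 7.5441e-05 mol/L
c_final = A_f / (epsilon * l) = 0.7660 / (29820.5080 * 0.7770) = 3.3059e-05 mol/L
Exhaustion = (c_initial - c_final) / c_initial * 100 = (7.5441e-05 - 3.3059e-05) / 7.5441e-05 * 100 = 56.1785 %


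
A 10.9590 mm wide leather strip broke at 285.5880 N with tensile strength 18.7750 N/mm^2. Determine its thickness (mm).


Formula: t = F / (TS * w)
Substituting: t = 285.5880 / (18.7750 * 10.9590)
Result: 1.3880 mm


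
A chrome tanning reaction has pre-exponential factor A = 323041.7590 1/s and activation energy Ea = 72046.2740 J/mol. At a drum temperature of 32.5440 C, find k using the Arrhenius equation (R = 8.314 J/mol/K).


T_K = T_C + 273.15 = 32.5440 + 273.15 = 305.6940 K
exponent = -Ea / (R * T_K) = -72046.2740 / (8.314 * 305.6940) = -28.3475
k = A * exp(exponent) = 323041.7590 * exp(-28.3475) = 1.5780e-07 1/s


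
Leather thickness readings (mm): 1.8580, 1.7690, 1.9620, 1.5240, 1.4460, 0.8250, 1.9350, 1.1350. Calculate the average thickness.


Formula: Average = sum / n
Substituting: Average = 12.4540 / 8
Result: 1.5568 mm


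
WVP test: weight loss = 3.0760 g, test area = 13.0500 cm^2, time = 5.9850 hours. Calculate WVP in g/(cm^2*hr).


Formula: WVP = loss / (area * time)
Substituting: WVP = 3.0760 / (13.0500 * 5.9850)
Result: 0.0393833 g/(cm^2*hr)


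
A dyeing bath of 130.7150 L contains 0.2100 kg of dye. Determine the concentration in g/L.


Formula: Conc = dye_mass(kg) / volume(L) * 1000
Substituting: Conc = 0.2100 / 130.7150 * 1000
Result: 1.6065 g/L


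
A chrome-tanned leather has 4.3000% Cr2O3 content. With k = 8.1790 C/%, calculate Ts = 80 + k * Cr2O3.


Formula: Ts = 80 + k * Cr2O3
Substituting: Ts = 80 + 8.1790 * 4.3000
Result: 115.1697 C


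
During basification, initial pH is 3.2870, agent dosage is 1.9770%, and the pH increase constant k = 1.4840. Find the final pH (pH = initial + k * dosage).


Formula: pH_final = pH_initial + k * base_pct
Substituting: pH_final = 3.2870 + 1.4840 * 1.9770
Result: 6.2209


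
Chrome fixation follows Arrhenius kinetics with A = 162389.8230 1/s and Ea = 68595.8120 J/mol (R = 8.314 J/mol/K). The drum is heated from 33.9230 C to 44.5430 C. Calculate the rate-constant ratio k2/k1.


T1 = 33.9230 + 273.15 = 307.0730 K; T2 = 44.5430 + 273.15 = 317.6930 K
k1 = A * exp(-Ea/(R*T1)) = 162389.8230 * exp(-68595.8120/(8.314*307.0730)) = 3.4806e-07 1/s
k2 = A * exp(-Ea/(R*T2)) = 162389.8230 * exp(-68595.8120/(8.314*317.6930)) = 8.5452e-07 1/s
k2/k1 = 8.5452e-07 / 3.4806e-07 = 2.4551


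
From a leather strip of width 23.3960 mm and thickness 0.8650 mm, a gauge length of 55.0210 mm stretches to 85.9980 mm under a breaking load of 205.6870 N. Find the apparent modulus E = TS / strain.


TS = F / (w * t) = 205.6870 / (23.3960 * 0.8650) = 10.1636 N/mm^2
strain = (Lf - L0) / L0 = (85.9980 - 55.0210) / 55.0210 = 0.5630
E = TS / strain = 10.1636 / 0.5630 = 18.0525 N/mm^2


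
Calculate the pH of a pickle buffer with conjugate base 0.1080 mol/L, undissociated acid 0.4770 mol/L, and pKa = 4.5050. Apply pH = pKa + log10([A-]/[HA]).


ratio = [A-] / [HA] = 0.1080 / 0.4770 = 0.2264
log10(ratio) = -0.6451
pH = pKa + log10(ratio) = 4.5050 - 0.6451 = 3.8599


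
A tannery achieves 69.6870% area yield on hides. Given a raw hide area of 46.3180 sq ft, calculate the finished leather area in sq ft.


Formula: finished = raw * yield / 100
Substituting: finished = 46.3180 * 69.6870 / 100
Result: 32.2776 sq ft


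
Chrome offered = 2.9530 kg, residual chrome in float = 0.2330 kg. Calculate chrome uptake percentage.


Formula: Uptake = (offered - residual) / offered * 100
Substituting: Uptake = (2.9530 - 0.2330) / 2.9530 * 100
Result: 92.1097 %


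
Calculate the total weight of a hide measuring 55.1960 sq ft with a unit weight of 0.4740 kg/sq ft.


Formula: Weight = area * weight_per_sqft
Substituting: Weight = 55.1960 * 0.4740
Result: 26.1629 kg


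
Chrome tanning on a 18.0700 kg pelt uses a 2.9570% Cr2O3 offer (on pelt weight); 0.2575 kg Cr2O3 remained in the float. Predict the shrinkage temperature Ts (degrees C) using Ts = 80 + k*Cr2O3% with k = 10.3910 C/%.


Offered = pelt * offer_pct / 100 = 18.0700 * 2.9570 / 100 = 0.5343 kg
Uptake = offered - residual = 0.5343 - 0.2575 = 0.2768 kg
Cr2O3% on pelt = uptake / pelt * 100 = 0.2768 / 18.0700 * 100 = 1.5320 %
Ts = 80 + k * Cr2O3% = 80 + 10.3910 * 1.5320 = 95.9189 C


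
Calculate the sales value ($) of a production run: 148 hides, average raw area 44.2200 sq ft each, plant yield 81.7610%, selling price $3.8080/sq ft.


Raw_total = N * avg_area = 148 * 44.2200 = 6544.5600 sq ft
Finished = Raw_total * yield / 100 = 6544.5600 * 81.7610 / 100 = 5350.8977 sq ft
Value = Finished * price = 5350.8977 * 3.8080 = 20376.2184 $


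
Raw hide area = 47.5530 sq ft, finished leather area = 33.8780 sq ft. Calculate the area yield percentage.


Formula: Yield = finished / raw * 100
Substituting: Yield = 33.8780 / 47.5530 * 100
Result: 71.2426 %


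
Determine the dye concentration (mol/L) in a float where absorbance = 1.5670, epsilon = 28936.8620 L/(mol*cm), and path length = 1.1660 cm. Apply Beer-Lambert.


Formula: c = A / (epsilon * l)
Substituting: c = 1.5670 / (28936.8620 * 1.1660)
Result: 4.6443e-05 mol/L


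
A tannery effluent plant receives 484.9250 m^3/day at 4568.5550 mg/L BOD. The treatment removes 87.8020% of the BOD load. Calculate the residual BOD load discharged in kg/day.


Load_in = volume * conc / 1000 = 484.9250 * 4568.5550 / 1000 = 2215.4065 kg/day
Removed = Load_in * eff / 100 = 2215.4065 * 87.8020 / 100 = 1945.1712 kg/day
Load_out = Load_in - Removed = 2215.4065 - 1945.1712 = 270.2353 kg/day


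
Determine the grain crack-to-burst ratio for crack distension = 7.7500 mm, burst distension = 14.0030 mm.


Formula: Ratio = crack / burst
Substituting: Ratio = 7.7500 / 14.0030
Result: 0.5535


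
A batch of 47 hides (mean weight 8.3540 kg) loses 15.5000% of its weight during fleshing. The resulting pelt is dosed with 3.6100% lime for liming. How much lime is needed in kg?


Total_raw = N * avg_wt = 47 * 8.3540 = 392.6380 kg
Substrate = Total_raw * (1 - loss/100) = 392.6380 * (1 - 15.5000/100) = 331.7791 kg
Lime = Substrate * pct / 100 = 331.7791 * 3.6100 / 100 = 11.9772 kg


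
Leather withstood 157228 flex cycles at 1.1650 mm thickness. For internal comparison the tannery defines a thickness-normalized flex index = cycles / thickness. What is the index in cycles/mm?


Formula: Index = cycles / thickness
Substituting: Index = 157228 / 1.1650
Result: 134959.6567 cycles/mm


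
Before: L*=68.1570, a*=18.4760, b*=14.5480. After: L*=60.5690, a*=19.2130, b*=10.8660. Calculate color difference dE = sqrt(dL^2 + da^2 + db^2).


dL = -7.5880, da = 0.7370, db = -3.6820
dE = sqrt((-7.5880)^2 + 0.7370^2 + (-3.6820)^2) = 8.4663


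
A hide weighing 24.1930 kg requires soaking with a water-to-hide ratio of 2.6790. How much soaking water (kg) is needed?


Formula: Water = hide_weight * ratio
Substituting: Water = 24.1930 * 2.6790
Result: 64.8130 kg


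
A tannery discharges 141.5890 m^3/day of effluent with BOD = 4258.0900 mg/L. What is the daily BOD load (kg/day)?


Formula: BOD_load = volume * conc / 1000
Substituting: BOD_load = 141.5890 * 4258.0900 / 1000
Result: 602.8987 kg/day


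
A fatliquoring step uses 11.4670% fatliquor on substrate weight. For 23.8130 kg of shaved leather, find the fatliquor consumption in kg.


Formula: Fat = substrate * pct / 100
Substituting: Fat = 23.8130 * 11.4670 / 100
Result: 2.7306 kg


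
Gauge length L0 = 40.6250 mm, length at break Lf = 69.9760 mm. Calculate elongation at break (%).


Formula: Elongation = (Lf - L0) / L0 * 100
Substituting: Elongation = (69.9760 - 40.6250) / 40.6250 * 100
Result: 72.2486 %


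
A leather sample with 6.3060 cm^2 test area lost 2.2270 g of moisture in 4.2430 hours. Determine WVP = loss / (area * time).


Formula: WVP = loss / (area * time)
Substituting: WVP = 2.2270 / (6.3060 * 4.2430)
Result: 0.0832326 g/(cm^2*hr)


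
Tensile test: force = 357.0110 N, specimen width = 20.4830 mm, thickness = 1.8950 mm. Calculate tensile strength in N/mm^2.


Formula: TS = force / (width * thickness)
Substituting: TS = 357.0110 / (20.4830 * 1.8950)
Result: 9.1977 N/mm^2


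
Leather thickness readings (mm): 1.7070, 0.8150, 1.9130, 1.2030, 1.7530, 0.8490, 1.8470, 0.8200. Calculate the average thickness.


Formula: Average = sum / n
Substituting: Average = 10.9070 / 8
Result: 1.3634 mm


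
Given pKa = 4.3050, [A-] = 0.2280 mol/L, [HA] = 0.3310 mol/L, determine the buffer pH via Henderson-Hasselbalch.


ratio = [A-] / [HA] = 0.2280 / 0.3310 = 0.6888
log10(ratio) = -0.1619
pH = pKa + log10(ratio) = 4.3050 - 0.1619 = 4.1431


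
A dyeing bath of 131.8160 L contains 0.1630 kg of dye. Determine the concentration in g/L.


Formula: Conc = dye_mass(kg) / volume(L) * 1000
Substituting: Conc = 0.1630 / 131.8160 * 1000
Result: 1.2366 g/L


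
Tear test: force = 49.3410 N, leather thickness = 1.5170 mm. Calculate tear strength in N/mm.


Formula: Tear strength = force / thickness
Substituting: Tear strength = 49.3410 / 1.5170
Result: 32.5254 N/mm


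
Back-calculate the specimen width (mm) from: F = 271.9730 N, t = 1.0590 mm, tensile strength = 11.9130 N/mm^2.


Formula: w = F / (TS * t)
Substituting: w = 271.9730 / (11.9130 * 1.0590)
Result: 21.5580 mm


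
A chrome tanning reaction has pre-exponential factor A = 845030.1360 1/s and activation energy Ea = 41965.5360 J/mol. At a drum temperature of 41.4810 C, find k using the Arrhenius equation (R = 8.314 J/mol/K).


T_K = T_C + 273.15 = 41.4810 + 273.15 = 314.6310 K
exponent = -Ea / (R * T_K) = -41965.5360 / (8.314 * 314.6310) = -16.0428
k = A * exp(exponent) = 845030.1360 * exp(-16.0428) = 0.0911078 1/s


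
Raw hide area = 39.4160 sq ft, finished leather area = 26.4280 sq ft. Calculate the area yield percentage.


Formula: Yield = finished / raw * 100
Substituting: Yield = 26.4280 / 39.4160 * 100
Result: 67.0489 %


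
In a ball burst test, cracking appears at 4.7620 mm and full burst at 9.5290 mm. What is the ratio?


Formula: Ratio = crack / burst
Substituting: Ratio = 4.7620 / 9.5290
Result: 0.4997


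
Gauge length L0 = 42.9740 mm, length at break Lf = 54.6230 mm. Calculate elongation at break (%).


Formula: Elongation = (Lf - L0) / L0 * 100
Substituting: Elongation = (54.6230 - 42.9740) / 42.9740 * 100
Result: 27.1071 %


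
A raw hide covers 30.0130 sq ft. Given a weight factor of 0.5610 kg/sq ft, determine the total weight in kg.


Formula: Weight = area * weight_per_sqft
Substituting: Weight = 30.0130 * 0.5610
Result: 16.8373 kg


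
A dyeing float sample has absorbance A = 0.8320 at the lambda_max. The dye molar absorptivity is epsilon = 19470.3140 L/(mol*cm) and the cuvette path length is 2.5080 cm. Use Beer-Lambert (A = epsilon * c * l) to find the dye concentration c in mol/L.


Formula: c = A / (epsilon * l)
Substituting: c = 0.8320 / (19470.3140 * 2.5080)
Result: 1.7038e-05 mol/L


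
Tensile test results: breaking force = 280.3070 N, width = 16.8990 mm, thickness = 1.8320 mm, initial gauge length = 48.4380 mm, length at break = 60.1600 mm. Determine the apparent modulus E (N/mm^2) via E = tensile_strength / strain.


TS = F / (w * t) = 280.3070 / (16.8990 * 1.8320) = 9.0541 N/mm^2
strain = (Lf - L0) / L0 = (60.1600 - 48.4380) / 48.4380 = 0.2420
E = TS / strain = 9.0541 / 0.2420 = 37.4138 N/mm^2


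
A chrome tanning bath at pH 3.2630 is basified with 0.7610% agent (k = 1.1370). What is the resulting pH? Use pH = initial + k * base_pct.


Formula: pH_final = pH_initial + k * base_pct
Substituting: pH_final = 3.2630 + 1.1370 * 0.7610
Result: 4.1283


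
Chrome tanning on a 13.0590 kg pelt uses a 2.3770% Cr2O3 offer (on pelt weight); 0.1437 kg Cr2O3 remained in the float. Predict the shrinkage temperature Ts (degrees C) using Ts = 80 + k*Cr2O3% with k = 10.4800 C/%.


Offered = pelt * offer_pct / 100 = 13.0590 * 2.3770 / 100 = 0.3104 kg
Uptake = offered - residual = 0.3104 - 0.1437 = 0.1667 kg
Cr2O3% on pelt = uptake / pelt * 100 = 0.1667 / 13.0590 * 100 = 1.2766 %
Ts = 80 + k * Cr2O3% = 80 + 10.4800 * 1.2766 = 93.3789 C


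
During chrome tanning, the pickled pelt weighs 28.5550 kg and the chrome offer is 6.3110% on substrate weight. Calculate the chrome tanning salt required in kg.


Formula: Chrome = substrate * pct / 100
Substituting: Chrome = 28.5550 * 6.3110 / 100
Result: 1.8021 kg


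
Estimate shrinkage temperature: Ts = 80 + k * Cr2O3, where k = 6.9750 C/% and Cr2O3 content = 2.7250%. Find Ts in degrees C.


Formula: Ts = 80 + k * Cr2O3
Substituting: Ts = 80 + 6.9750 * 2.7250
Result: 99.0069 C


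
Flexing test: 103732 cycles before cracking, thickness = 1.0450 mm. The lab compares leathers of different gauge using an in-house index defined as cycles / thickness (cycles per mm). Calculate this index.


Formula: Index = cycles / thickness
Substituting: Index = 103732 / 1.0450
Result: 99265.0718 cycles/mm


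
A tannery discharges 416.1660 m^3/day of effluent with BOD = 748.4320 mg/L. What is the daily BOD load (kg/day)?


Formula: BOD_load = volume * conc / 1000
Substituting: BOD_load = 416.1660 * 748.4320 / 1000
Result: 311.4720 kg/day


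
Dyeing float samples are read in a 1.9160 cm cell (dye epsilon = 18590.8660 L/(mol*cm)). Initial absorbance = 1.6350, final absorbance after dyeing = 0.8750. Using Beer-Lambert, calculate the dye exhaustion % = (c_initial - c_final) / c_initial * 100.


c_initial = A_i / (epsilon * l) = 1.6350 / (18590.8660 * 1.9160) = 4.5901e-05 mol/L
c_final = A_f / (epsilon * l) = 0.8750 / (18590.8660 * 1.9160) = 2.4565e-05 mol/L
Exhaustion = (c_initial - c_final) / c_initial * 100 = (4.5901e-05 - 2.4565e-05) / 4.5901e-05 * 100 = 46.4832 %


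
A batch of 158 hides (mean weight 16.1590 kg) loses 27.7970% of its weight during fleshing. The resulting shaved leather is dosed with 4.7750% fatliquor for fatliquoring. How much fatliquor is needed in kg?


Total_raw = N * avg_wt = 158 * 16.1590 = 2553.1220 kg
Substrate = Total_raw * (1 - loss/100) = 2553.1220 * (1 - 27.7970/100) = 1843.4307 kg
Fat = Substrate * pct / 100 = 1843.4307 * 4.7750 / 100 = 88.0238 kg


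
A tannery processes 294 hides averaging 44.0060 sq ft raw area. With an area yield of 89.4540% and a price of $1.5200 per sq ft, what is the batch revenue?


Raw_total = N * avg_area = 294 * 44.0060 = 12937.7640 sq ft
Finished = Raw_total * yield / 100 = 12937.7640 * 89.4540 / 100 = 11573.3474 sq ft
Value = Finished * price = 11573.3474 * 1.5200 = 17591.4881 $


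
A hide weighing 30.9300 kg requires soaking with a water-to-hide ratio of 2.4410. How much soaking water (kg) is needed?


Formula: Water = hide_weight * ratio
Substituting: Water = 30.9300 * 2.4410
Result: 75.5001 kg


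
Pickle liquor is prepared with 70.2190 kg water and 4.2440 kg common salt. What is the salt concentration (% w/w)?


Formula: Conc = salt / (water + salt) * 100
Substituting: Conc = 4.2440 / (70.2190 + 4.2440) * 100
Result: 5.6995 %


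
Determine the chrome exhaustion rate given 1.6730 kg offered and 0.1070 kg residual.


Formula: Uptake = (offered - residual) / offered * 100
Substituting: Uptake = (1.6730 - 0.1070) / 1.6730 * 100
Result: 93.6043 %


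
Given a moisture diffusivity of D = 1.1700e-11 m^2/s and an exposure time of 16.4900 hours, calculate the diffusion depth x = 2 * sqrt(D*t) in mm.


t = 16.4900 hr * 3600 = 59364.0000 s
D * t = 1.1700e-11 * 59364.0000 = 6.9456e-07
x = 2 * sqrt(D*t) = 2 * sqrt(6.9456e-07) = 0.0016668 m = 1.6668 mm


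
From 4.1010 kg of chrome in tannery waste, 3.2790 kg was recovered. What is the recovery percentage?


Formula: Recovery = recovered / input * 100
Substituting: Recovery = 3.2790 / 4.1010 * 100
Result: 79.9561 %


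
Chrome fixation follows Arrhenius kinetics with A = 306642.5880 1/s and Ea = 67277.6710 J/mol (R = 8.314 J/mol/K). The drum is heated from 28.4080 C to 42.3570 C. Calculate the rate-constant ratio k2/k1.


T1 = 28.4080 + 273.15 = 301.5580 K; T2 = 42.3570 + 273.15 = 315.5070 K
k1 = A * exp(-Ea/(R*T1)) = 306642.5880 * exp(-67277.6710/(8.314*301.5580)) = 6.8022e-07 1/s
k2 = A * exp(-Ea/(R*T2)) = 306642.5880 * exp(-67277.6710/(8.314*315.5070)) = 2.2279e-06 1/s
k2/k1 = 2.2279e-06 / 6.8022e-07 = 3.2752


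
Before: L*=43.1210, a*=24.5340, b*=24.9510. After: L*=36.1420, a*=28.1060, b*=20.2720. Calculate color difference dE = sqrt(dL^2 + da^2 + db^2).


dL = -6.9790, da = 3.5720, db = -4.6790
dE = sqrt((-6.9790)^2 + 3.5720^2 + (-4.6790)^2) = 9.1301


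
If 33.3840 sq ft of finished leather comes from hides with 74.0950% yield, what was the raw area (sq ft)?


Formula: raw = finished * 100 / yield
Substituting: raw = 33.3840 * 100 / 74.0950
Result: 45.0557 sq ft


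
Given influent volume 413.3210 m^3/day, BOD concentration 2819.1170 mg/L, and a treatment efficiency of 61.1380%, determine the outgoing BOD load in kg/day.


Load_in = volume * conc / 1000 = 413.3210 * 2819.1170 / 1000 = 1165.2003 kg/day
Removed = Load_in * eff / 100 = 1165.2003 * 61.1380 / 100 = 712.3801 kg/day
Load_out = Load_in - Removed = 1165.2003 - 712.3801 = 452.8201 kg/day


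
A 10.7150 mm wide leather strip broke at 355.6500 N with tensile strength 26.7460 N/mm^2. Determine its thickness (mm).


Formula: t = F / (TS * w)
Substituting: t = 355.6500 / (26.7460 * 10.7150)
Result: 1.2410 mm


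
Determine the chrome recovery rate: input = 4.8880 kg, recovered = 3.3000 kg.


Formula: Recovery = recovered / input * 100
Substituting: Recovery = 3.3000 / 4.8880 * 100
Result: 67.5123 %


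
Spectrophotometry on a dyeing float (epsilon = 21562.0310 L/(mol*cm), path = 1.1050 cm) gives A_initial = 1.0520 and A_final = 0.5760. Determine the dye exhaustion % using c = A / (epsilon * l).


c_initial = A_i / (epsilon * l) = 1.0520 / (21562.0310 * 1.1050) = 4.4153e-05 mol/L
c_final = A_f / (epsilon * l) = 0.5760 / (21562.0310 * 1.1050) = 2.4175e-05 mol/L
Exhaustion = (c_initial - c_final) / c_initial * 100 = (4.4153e-05 - 2.4175e-05) / 4.4153e-05 * 100 = 45.2471 %


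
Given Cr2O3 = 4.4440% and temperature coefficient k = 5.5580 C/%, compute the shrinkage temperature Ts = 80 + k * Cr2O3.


Formula: Ts = 80 + k * Cr2O3
Substituting: Ts = 80 + 5.5580 * 4.4440
Result: 104.6998 C


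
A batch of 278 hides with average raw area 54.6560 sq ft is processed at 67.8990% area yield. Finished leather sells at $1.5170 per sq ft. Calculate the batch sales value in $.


Raw_total = N * avg_area = 278 * 54.6560 = 15194.3680 sq ft
Finished = Raw_total * yield / 100 = 15194.3680 * 67.8990 / 100 = 10316.8239 sq ft
Value = Finished * price = 10316.8239 * 1.5170 = 15650.6219 $


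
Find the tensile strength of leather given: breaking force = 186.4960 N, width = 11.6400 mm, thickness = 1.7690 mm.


Formula: TS = force / (width * thickness)
Substituting: TS = 186.4960 / (11.6400 * 1.7690)
Result: 9.0571 N/mm^2


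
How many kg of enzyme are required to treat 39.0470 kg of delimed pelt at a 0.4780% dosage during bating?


Formula: Enzyme = substrate * pct / 100
Substituting: Enzyme = 39.0470 * 0.4780 / 100
Result: 0.1866 kg


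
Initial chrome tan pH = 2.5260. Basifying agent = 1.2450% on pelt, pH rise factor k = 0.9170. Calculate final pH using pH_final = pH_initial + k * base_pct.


Formula: pH_final = pH_initial + k * base_pct
Substituting: pH_final = 2.5260 + 0.9170 * 1.2450
Result: 3.6677


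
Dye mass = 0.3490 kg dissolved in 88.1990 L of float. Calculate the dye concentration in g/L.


Formula: Conc = dye_mass(kg) / volume(L) * 1000
Substituting: Conc = 0.3490 / 88.1990 * 1000
Result: 3.9570 g/L


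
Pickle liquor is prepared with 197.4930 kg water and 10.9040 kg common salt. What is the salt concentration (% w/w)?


Formula: Conc = salt / (water + salt) * 100
Substituting: Conc = 10.9040 / (197.4930 + 10.9040) * 100
Result: 5.2323 %


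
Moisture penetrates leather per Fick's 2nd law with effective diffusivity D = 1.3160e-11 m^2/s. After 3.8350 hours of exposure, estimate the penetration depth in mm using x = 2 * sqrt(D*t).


t = 3.8350 hr * 3600 = 13806.0000 s
D * t = 1.3160e-11 * 13806.0000 = 1.8169e-07
x = 2 * sqrt(D*t) = 2 * sqrt(1.8169e-07) = 8.5250e-04 m = 0.8525 mm


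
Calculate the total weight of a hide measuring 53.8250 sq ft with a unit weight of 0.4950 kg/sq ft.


Formula: Weight = area * weight_per_sqft
Substituting: Weight = 53.8250 * 0.4950
Result: 26.6434 kg


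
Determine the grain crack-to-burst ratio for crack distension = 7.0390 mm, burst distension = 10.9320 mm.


Formula: Ratio = crack / burst
Substituting: Ratio = 7.0390 / 10.9320
Result: 0.6439


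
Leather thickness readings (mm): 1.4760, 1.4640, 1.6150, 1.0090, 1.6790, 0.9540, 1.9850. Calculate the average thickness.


Formula: Average = sum / n
Substituting: Average = 10.1820 / 7
Result: 1.4546 mm


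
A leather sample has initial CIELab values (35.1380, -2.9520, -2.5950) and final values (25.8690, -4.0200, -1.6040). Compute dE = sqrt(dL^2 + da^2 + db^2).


dL = -9.2690, da = -1.0680, db = 0.9910
dE = sqrt((-9.2690)^2 + (-1.0680)^2 + 0.9910^2) = 9.3828


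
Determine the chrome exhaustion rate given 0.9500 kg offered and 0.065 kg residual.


Formula: Uptake = (offered - residual) / offered * 100
Substituting: Uptake = (0.9500 - 0.065) / 0.9500 * 100
Result: 93.1579 %


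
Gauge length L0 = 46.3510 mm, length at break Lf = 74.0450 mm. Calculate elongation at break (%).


Formula: Elongation = (Lf - L0) / L0 * 100
Substituting: Elongation = (74.0450 - 46.3510) / 46.3510 * 100
Result: 59.7484 %


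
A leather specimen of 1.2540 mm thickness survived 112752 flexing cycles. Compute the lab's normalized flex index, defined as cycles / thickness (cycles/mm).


Formula: Index = cycles / thickness
Substituting: Index = 112752 / 1.2540
Result: 89913.8756 cycles/mm
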